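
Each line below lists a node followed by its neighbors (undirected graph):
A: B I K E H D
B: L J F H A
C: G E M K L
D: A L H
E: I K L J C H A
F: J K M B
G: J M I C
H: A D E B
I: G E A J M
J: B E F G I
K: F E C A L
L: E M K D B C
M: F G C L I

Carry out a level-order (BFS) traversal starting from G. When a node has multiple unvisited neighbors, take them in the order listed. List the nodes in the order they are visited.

Visit G; enqueue J, M, I, C → queue [J, M, I, C]
Visit J; enqueue B, E, F → queue [M, I, C, B, E, F]
Visit M; enqueue L → queue [I, C, B, E, F, L]
Visit I; enqueue A → queue [C, B, E, F, L, A]
Visit C; enqueue K → queue [B, E, F, L, A, K]
Visit B; enqueue H → queue [E, F, L, A, K, H]
Visit E → queue [F, L, A, K, H]
Visit F → queue [L, A, K, H]
Visit L; enqueue D → queue [A, K, H, D]
Visit A → queue [K, H, D]
Visit K → queue [H, D]
Visit H → queue [D]
Visit D → queue []

G, J, M, I, C, B, E, F, L, A, K, H, D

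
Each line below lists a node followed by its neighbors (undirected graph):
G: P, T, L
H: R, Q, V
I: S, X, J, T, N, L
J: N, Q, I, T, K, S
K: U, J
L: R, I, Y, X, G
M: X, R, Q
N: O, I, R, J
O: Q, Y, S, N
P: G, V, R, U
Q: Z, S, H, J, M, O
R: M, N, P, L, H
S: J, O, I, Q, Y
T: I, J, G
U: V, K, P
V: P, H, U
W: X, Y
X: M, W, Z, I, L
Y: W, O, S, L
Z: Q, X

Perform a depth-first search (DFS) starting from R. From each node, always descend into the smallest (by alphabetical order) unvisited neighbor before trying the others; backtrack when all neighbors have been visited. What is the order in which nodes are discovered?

R -> H -> Q -> J -> I -> L -> G -> P -> U -> K -> V -> T -> X -> M -> W -> Y -> O -> N -> S -> Z

Visit R
R → H
H → Q
Q → J
J → I
I → L
L → G
G → P
P → U
U → K
U → V
G → T
L → X
X → M
X → W
W → Y
Y → O
O → N
O → S
X → Z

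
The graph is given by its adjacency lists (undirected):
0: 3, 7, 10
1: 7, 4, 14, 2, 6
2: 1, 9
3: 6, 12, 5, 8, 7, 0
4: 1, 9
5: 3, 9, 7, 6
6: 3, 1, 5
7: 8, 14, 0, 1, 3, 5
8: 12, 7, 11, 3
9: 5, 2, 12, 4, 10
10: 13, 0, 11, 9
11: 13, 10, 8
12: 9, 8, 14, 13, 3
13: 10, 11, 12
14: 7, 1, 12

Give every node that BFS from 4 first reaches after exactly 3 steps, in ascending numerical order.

0, 3, 8, 11, 13

Level 0: 4
Level 1: 1, 9
Level 2: 2, 5, 6, 7, 10, 12, 14
Level 3: 0, 3, 8, 11, 13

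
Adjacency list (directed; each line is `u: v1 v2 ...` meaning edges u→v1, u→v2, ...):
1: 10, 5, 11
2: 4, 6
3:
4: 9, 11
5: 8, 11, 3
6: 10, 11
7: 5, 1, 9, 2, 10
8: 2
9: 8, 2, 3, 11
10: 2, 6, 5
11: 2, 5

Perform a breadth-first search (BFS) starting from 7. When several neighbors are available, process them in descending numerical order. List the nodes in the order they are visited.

Visit 7; enqueue 10, 9, 5, 2, 1 → queue [10, 9, 5, 2, 1]
Visit 10; enqueue 6 → queue [9, 5, 2, 1, 6]
Visit 9; enqueue 11, 8, 3 → queue [5, 2, 1, 6, 11, 8, 3]
Visit 5 → queue [2, 1, 6, 11, 8, 3]
Visit 2; enqueue 4 → queue [1, 6, 11, 8, 3, 4]
Visit 1 → queue [6, 11, 8, 3, 4]
Visit 6 → queue [11, 8, 3, 4]
Visit 11 → queue [8, 3, 4]
Visit 8 → queue [3, 4]
Visit 3 → queue [4]
Visit 4 → queue []

7 -> 10 -> 9 -> 5 -> 2 -> 1 -> 6 -> 11 -> 8 -> 3 -> 4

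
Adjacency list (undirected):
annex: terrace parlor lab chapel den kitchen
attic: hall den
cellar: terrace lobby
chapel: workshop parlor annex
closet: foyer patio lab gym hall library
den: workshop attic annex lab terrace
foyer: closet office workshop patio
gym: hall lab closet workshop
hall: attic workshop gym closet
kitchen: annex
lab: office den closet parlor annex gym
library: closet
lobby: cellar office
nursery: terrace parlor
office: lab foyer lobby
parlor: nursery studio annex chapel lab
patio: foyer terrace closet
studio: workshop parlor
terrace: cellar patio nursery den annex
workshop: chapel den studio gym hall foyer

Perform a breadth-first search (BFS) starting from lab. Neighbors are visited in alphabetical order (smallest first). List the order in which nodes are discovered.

Visit lab; enqueue annex, closet, den, gym, office, parlor → queue [annex, closet, den, gym, office, parlor]
Visit annex; enqueue chapel, kitchen, terrace → queue [closet, den, gym, office, parlor, chapel, kitchen, terrace]
Visit closet; enqueue foyer, hall, library, patio → queue [den, gym, office, parlor, chapel, kitchen, terrace, foyer, hall, library, patio]
Visit den; enqueue attic, workshop → queue [gym, office, parlor, chapel, kitchen, terrace, foyer, hall, library, patio, attic, workshop]
Visit gym → queue [office, parlor, chapel, kitchen, terrace, foyer, hall, library, patio, attic, workshop]
Visit office; enqueue lobby → queue [parlor, chapel, kitchen, terrace, foyer, hall, library, patio, attic, workshop, lobby]
Visit parlor; enqueue nursery, studio → queue [chapel, kitchen, terrace, foyer, hall, library, patio, attic, workshop, lobby, nursery, studio]
Visit chapel → queue [kitchen, terrace, foyer, hall, library, patio, attic, workshop, lobby, nursery, studio]
Visit kitchen → queue [terrace, foyer, hall, library, patio, attic, workshop, lobby, nursery, studio]
Visit terrace; enqueue cellar → queue [foyer, hall, library, patio, attic, workshop, lobby, nursery, studio, cellar]
Visit foyer → queue [hall, library, patio, attic, workshop, lobby, nursery, studio, cellar]
Visit hall → queue [library, patio, attic, workshop, lobby, nursery, studio, cellar]
Visit library → queue [patio, attic, workshop, lobby, nursery, studio, cellar]
Visit patio → queue [attic, workshop, lobby, nursery, studio, cellar]
Visit attic → queue [workshop, lobby, nursery, studio, cellar]
Visit workshop → queue [lobby, nursery, studio, cellar]
Visit lobby → queue [nursery, studio, cellar]
Visit nursery → queue [studio, cellar]
Visit studio → queue [cellar]
Visit cellar → queue []

lab → annex → closet → den → gym → office → parlor → chapel → kitchen → terrace → foyer → hall → library → patio → attic → workshop → lobby → nursery → studio → cellar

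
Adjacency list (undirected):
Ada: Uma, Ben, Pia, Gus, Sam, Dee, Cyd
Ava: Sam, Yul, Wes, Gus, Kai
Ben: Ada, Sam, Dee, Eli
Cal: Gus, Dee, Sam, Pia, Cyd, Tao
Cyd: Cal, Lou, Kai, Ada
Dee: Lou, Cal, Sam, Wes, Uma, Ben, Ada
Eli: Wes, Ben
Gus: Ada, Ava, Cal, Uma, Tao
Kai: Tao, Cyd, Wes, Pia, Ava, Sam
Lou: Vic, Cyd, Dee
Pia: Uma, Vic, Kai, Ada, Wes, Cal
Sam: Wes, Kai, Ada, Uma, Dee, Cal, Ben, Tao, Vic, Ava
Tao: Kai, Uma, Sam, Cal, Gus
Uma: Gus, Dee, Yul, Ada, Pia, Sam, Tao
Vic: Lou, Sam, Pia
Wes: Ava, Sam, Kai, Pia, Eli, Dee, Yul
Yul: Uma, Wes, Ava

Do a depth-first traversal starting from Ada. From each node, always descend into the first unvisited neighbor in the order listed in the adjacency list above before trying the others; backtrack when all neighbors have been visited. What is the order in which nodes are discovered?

Ada, Uma, Gus, Ava, Sam, Wes, Kai, Tao, Cal, Dee, Lou, Vic, Pia, Cyd, Ben, Eli, Yul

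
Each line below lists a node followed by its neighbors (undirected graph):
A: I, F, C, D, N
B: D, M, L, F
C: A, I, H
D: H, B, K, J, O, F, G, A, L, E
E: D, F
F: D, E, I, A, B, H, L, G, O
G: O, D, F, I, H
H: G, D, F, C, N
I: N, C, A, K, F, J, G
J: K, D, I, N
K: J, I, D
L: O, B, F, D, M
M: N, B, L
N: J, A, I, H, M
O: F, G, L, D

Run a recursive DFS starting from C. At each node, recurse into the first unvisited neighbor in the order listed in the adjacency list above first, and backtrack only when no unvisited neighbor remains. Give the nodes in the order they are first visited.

C, A, I, N, J, K, D, H, G, O, F, E, B, M, L

Visit C
C → A
A → I
I → N
N → J
J → K
K → D
D → H
H → G
G → O
O → F
F → E
F → B
B → M
M → L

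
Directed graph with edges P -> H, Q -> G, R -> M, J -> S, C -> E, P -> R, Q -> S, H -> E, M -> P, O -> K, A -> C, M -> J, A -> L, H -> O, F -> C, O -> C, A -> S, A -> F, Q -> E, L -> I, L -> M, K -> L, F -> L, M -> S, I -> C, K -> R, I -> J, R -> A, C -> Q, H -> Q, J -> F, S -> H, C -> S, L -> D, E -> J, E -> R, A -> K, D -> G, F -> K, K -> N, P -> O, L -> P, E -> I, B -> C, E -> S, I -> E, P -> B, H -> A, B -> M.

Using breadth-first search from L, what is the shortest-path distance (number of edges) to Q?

3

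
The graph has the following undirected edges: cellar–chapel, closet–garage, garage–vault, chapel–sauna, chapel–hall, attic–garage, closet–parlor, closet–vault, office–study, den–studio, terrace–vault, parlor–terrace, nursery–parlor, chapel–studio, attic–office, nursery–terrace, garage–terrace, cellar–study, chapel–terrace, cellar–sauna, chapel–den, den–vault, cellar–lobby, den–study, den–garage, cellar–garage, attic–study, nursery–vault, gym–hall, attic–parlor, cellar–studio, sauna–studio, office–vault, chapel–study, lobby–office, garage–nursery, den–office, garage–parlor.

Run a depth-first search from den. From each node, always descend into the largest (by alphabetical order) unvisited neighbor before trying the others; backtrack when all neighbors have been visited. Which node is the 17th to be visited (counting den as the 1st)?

gym

Visit den
den → vault
vault → terrace
terrace → parlor
parlor → nursery
nursery → garage
garage → closet
garage → cellar
cellar → study
study → office
office → lobby
office → attic
study → chapel
chapel → studio
studio → sauna
chapel → hall
hall → gym

Visit order: den, vault, terrace, parlor, nursery, garage, closet, cellar, study, office, lobby, attic, chapel, studio, sauna, hall, gym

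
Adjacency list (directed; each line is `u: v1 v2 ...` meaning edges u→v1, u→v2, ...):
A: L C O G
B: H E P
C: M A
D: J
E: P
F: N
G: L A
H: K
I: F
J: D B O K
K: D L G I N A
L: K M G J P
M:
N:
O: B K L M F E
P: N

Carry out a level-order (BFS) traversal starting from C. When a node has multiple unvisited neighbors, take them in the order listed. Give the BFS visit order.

C, M, A, L, O, G, K, J, P, B, F, E, D, I, N, H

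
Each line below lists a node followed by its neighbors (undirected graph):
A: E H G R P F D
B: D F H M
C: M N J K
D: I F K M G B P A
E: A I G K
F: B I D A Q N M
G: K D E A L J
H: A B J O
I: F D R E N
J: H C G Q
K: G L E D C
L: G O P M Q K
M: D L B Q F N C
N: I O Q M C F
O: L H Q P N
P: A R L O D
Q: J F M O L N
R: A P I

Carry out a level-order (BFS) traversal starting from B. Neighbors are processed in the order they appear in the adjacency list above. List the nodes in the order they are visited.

B D F H M I K G P A Q N J O L C R E

Visit B; enqueue D, F, H, M → queue [D, F, H, M]
Visit D; enqueue I, K, G, P, A → queue [F, H, M, I, K, G, P, A]
Visit F; enqueue Q, N → queue [H, M, I, K, G, P, A, Q, N]
Visit H; enqueue J, O → queue [M, I, K, G, P, A, Q, N, J, O]
Visit M; enqueue L, C → queue [I, K, G, P, A, Q, N, J, O, L, C]
Visit I; enqueue R, E → queue [K, G, P, A, Q, N, J, O, L, C, R, E]
Visit K → queue [G, P, A, Q, N, J, O, L, C, R, E]
Visit G → queue [P, A, Q, N, J, O, L, C, R, E]
Visit P → queue [A, Q, N, J, O, L, C, R, E]
Visit A → queue [Q, N, J, O, L, C, R, E]
Visit Q → queue [N, J, O, L, C, R, E]
Visit N → queue [J, O, L, C, R, E]
Visit J → queue [O, L, C, R, E]
Visit O → queue [L, C, R, E]
Visit L → queue [C, R, E]
Visit C → queue [R, E]
Visit R → queue [E]
Visit E → queue []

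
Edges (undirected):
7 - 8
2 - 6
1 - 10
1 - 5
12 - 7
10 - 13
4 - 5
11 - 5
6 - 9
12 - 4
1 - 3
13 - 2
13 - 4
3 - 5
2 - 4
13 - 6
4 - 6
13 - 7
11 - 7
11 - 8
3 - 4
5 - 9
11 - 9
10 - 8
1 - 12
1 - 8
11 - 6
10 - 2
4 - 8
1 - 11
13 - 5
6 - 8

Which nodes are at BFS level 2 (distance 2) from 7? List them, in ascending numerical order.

1, 2, 4, 5, 6, 9, 10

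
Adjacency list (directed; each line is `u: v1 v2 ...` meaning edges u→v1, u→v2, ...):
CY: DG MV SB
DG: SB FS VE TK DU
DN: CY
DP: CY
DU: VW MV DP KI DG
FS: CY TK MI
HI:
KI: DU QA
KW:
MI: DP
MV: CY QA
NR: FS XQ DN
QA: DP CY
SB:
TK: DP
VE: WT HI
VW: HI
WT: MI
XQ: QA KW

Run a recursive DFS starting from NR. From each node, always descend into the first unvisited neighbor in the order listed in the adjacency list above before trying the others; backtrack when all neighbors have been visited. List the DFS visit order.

Visit NR
NR → FS
FS → CY
CY → DG
DG → SB
DG → VE
VE → WT
WT → MI
MI → DP
VE → HI
DG → TK
DG → DU
DU → VW
DU → MV
MV → QA
DU → KI
NR → XQ
XQ → KW
NR → DN

NR FS CY DG SB VE WT MI DP HI TK DU VW MV QA KI XQ KW DN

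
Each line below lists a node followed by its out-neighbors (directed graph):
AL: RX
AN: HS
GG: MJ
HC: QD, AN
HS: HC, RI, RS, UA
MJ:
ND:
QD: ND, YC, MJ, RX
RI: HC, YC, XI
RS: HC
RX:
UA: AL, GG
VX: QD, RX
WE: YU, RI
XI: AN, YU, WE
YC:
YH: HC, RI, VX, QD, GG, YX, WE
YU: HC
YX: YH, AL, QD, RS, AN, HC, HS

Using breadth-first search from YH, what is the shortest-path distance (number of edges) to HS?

Level 0: YH
Level 1: GG, HC, QD, RI, VX, WE, YX
Level 2: AL, AN, HS, MJ, ND, RS, RX, XI, YC, YU
Level 3: UA
HS first appears at level 2.

2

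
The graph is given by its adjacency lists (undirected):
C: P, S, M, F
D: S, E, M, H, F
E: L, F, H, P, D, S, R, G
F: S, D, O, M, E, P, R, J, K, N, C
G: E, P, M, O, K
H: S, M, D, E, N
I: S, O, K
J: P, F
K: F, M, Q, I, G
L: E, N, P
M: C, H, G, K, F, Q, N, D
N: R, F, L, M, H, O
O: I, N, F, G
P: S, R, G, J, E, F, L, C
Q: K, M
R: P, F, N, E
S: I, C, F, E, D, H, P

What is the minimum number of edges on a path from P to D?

2

Level 0: P
Level 1: C, E, F, G, J, L, R, S
Level 2: D, H, I, K, M, N, O
Level 3: Q
D first appears at level 2.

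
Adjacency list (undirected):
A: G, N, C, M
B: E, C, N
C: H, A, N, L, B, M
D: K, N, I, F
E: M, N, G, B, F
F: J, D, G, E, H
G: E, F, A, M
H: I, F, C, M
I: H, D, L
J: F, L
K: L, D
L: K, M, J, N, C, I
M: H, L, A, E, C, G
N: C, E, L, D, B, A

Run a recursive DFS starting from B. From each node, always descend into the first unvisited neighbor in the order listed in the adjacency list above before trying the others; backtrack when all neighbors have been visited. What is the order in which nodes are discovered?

Visit B
B → E
E → M
M → H
H → I
I → D
D → K
K → L
L → J
J → F
F → G
G → A
A → N
N → C

B → E → M → H → I → D → K → L → J → F → G → A → N → C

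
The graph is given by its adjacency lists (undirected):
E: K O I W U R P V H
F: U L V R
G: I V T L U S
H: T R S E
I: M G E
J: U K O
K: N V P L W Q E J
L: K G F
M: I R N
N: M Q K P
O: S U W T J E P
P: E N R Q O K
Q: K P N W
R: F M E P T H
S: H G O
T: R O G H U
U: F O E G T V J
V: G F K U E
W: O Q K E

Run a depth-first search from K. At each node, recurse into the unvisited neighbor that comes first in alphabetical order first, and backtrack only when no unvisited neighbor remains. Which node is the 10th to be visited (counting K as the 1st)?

N

Visit K
K → E
E → H
H → R
R → F
F → L
L → G
G → I
I → M
M → N
N → P
P → O
O → J
J → U
U → T
U → V
O → S
O → W
W → Q

Visit order: K, E, H, R, F, L, G, I, M, N, P, O, J, U, T, V, S, W, Q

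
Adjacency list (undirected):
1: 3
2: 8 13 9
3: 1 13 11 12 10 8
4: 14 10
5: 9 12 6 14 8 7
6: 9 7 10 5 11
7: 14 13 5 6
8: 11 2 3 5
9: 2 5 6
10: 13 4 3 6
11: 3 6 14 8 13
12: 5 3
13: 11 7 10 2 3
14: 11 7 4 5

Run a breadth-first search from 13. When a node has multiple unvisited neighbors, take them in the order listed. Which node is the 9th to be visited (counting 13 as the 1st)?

8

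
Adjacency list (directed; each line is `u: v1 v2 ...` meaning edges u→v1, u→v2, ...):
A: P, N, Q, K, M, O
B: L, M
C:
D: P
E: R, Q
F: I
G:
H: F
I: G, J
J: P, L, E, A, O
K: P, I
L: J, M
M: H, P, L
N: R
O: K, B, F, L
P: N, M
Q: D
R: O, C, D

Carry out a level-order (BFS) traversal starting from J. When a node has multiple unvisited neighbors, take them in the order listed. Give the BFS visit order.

Visit J; enqueue P, L, E, A, O → queue [P, L, E, A, O]
Visit P; enqueue N, M → queue [L, E, A, O, N, M]
Visit L → queue [E, A, O, N, M]
Visit E; enqueue R, Q → queue [A, O, N, M, R, Q]
Visit A; enqueue K → queue [O, N, M, R, Q, K]
Visit O; enqueue B, F → queue [N, M, R, Q, K, B, F]
Visit N → queue [M, R, Q, K, B, F]
Visit M; enqueue H → queue [R, Q, K, B, F, H]
Visit R; enqueue C, D → queue [Q, K, B, F, H, C, D]
Visit Q → queue [K, B, F, H, C, D]
Visit K; enqueue I → queue [B, F, H, C, D, I]
Visit B → queue [F, H, C, D, I]
Visit F → queue [H, C, D, I]
Visit H → queue [C, D, I]
Visit C → queue [D, I]
Visit D → queue [I]
Visit I; enqueue G → queue [G]
Visit G → queue []

J, P, L, E, A, O, N, M, R, Q, K, B, F, H, C, D, I, G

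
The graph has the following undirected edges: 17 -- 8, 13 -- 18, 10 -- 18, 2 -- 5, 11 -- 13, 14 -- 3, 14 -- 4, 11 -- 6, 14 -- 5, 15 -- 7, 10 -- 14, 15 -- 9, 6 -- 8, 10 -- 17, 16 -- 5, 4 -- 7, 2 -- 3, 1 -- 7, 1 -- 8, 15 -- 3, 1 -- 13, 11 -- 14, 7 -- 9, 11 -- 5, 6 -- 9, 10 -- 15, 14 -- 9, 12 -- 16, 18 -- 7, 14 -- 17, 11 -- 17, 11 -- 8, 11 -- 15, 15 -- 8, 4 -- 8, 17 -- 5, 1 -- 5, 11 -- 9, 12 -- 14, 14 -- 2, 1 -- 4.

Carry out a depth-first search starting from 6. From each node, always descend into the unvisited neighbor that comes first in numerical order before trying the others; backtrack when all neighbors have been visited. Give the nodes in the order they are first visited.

6, 8, 1, 4, 7, 9, 11, 5, 2, 3, 14, 10, 15, 17, 18, 13, 12, 16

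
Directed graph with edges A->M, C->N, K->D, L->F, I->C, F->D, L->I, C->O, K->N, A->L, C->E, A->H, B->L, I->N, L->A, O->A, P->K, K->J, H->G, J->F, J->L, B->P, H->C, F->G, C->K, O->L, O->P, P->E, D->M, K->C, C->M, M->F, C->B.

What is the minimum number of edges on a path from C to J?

2

Level 0: C
Level 1: B, E, K, M, N, O
Level 2: A, D, F, J, L, P
Level 3: G, H, I
J first appears at level 2.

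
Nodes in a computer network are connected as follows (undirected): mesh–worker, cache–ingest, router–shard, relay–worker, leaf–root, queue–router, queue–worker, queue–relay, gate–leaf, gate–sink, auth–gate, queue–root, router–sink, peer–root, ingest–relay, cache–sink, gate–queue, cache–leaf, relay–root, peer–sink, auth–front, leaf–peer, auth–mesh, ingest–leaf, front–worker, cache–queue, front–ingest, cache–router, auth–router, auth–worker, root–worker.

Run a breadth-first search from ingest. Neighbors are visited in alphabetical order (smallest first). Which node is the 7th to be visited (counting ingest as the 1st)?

Visit ingest; enqueue cache, front, leaf, relay → queue [cache, front, leaf, relay]
Visit cache; enqueue queue, router, sink → queue [front, leaf, relay, queue, router, sink]
Visit front; enqueue auth, worker → queue [leaf, relay, queue, router, sink, auth, worker]
Visit leaf; enqueue gate, peer, root → queue [relay, queue, router, sink, auth, worker, gate, peer, root]
Visit relay → queue [queue, router, sink, auth, worker, gate, peer, root]
Visit queue → queue [router, sink, auth, worker, gate, peer, root]
Visit router; enqueue shard → queue [sink, auth, worker, gate, peer, root, shard]
Visit sink → queue [auth, worker, gate, peer, root, shard]
Visit auth; enqueue mesh → queue [worker, gate, peer, root, shard, mesh]
Visit worker → queue [gate, peer, root, shard, mesh]
Visit gate → queue [peer, root, shard, mesh]
Visit peer → queue [root, shard, mesh]
Visit root → queue [shard, mesh]
Visit shard → queue [mesh]
Visit mesh → queue []

Visit order: ingest, cache, front, leaf, relay, queue, router, sink, auth, worker, gate, peer, root, shard, mesh

router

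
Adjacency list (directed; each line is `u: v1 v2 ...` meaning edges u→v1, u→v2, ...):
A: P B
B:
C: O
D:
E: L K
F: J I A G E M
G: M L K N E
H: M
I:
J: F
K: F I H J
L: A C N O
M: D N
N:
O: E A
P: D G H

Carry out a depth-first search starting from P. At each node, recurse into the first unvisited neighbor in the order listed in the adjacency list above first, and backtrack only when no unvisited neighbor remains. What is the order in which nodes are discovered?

P, D, G, M, N, L, A, B, C, O, E, K, F, J, I, H

Visit P
P → D
P → G
G → M
M → N
G → L
L → A
A → B
L → C
C → O
O → E
E → K
K → F
F → J
F → I
K → H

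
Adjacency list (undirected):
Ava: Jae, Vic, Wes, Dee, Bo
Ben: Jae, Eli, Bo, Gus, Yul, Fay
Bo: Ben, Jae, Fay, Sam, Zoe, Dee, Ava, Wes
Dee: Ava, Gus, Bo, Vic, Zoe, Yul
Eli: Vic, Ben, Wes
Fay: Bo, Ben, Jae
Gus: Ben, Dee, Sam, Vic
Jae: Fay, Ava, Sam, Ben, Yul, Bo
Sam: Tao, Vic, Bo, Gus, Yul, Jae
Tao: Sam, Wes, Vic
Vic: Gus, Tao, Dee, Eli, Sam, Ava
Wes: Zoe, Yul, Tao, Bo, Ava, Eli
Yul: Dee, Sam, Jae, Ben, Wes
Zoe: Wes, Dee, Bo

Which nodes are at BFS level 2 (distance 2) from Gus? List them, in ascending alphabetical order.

Ava, Bo, Eli, Fay, Jae, Tao, Yul, Zoe

Level 0: Gus
Level 1: Ben, Dee, Sam, Vic
Level 2: Ava, Bo, Eli, Fay, Jae, Tao, Yul, Zoe
Level 3: Wes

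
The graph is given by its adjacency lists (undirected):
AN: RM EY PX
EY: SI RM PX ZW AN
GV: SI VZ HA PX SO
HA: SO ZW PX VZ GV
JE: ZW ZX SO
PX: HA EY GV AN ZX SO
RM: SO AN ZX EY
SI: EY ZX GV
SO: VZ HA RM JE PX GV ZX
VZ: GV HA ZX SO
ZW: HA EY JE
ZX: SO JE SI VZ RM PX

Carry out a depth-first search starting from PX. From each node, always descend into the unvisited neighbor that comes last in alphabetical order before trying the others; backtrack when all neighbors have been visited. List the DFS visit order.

Visit PX
PX → ZX
ZX → VZ
VZ → SO
SO → RM
RM → EY
EY → ZW
ZW → JE
ZW → HA
HA → GV
GV → SI
EY → AN

PX, ZX, VZ, SO, RM, EY, ZW, JE, HA, GV, SI, AN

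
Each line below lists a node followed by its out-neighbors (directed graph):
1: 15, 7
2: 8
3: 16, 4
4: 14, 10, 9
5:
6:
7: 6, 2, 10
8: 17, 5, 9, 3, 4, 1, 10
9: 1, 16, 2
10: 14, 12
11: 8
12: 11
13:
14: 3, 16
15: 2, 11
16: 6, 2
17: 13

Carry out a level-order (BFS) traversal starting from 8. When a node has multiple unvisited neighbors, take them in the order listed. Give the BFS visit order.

Visit 8; enqueue 17, 5, 9, 3, 4, 1, 10 → queue [17, 5, 9, 3, 4, 1, 10]
Visit 17; enqueue 13 → queue [5, 9, 3, 4, 1, 10, 13]
Visit 5 → queue [9, 3, 4, 1, 10, 13]
Visit 9; enqueue 16, 2 → queue [3, 4, 1, 10, 13, 16, 2]
Visit 3 → queue [4, 1, 10, 13, 16, 2]
Visit 4; enqueue 14 → queue [1, 10, 13, 16, 2, 14]
Visit 1; enqueue 15, 7 → queue [10, 13, 16, 2, 14, 15, 7]
Visit 10; enqueue 12 → queue [13, 16, 2, 14, 15, 7, 12]
Visit 13 → queue [16, 2, 14, 15, 7, 12]
Visit 16; enqueue 6 → queue [2, 14, 15, 7, 12, 6]
Visit 2 → queue [14, 15, 7, 12, 6]
Visit 14 → queue [15, 7, 12, 6]
Visit 15; enqueue 11 → queue [7, 12, 6, 11]
Visit 7 → queue [12, 6, 11]
Visit 12 → queue [6, 11]
Visit 6 → queue [11]
Visit 11 → queue []

8, 17, 5, 9, 3, 4, 1, 10, 13, 16, 2, 14, 15, 7, 12, 6, 11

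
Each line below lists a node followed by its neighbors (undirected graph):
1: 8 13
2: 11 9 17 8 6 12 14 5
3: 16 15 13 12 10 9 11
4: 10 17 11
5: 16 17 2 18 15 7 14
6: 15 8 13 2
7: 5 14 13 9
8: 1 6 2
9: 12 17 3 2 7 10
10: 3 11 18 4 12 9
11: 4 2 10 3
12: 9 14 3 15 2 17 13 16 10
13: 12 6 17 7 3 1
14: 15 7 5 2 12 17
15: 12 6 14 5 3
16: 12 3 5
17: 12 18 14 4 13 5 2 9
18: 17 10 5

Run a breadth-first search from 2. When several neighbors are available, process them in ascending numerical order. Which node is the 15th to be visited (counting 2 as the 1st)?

Visit 2; enqueue 5, 6, 8, 9, 11, 12, 14, 17 → queue [5, 6, 8, 9, 11, 12, 14, 17]
Visit 5; enqueue 7, 15, 16, 18 → queue [6, 8, 9, 11, 12, 14, 17, 7, 15, 16, 18]
Visit 6; enqueue 13 → queue [8, 9, 11, 12, 14, 17, 7, 15, 16, 18, 13]
Visit 8; enqueue 1 → queue [9, 11, 12, 14, 17, 7, 15, 16, 18, 13, 1]
Visit 9; enqueue 3, 10 → queue [11, 12, 14, 17, 7, 15, 16, 18, 13, 1, 3, 10]
Visit 11; enqueue 4 → queue [12, 14, 17, 7, 15, 16, 18, 13, 1, 3, 10, 4]
Visit 12 → queue [14, 17, 7, 15, 16, 18, 13, 1, 3, 10, 4]
Visit 14 → queue [17, 7, 15, 16, 18, 13, 1, 3, 10, 4]
Visit 17 → queue [7, 15, 16, 18, 13, 1, 3, 10, 4]
Visit 7 → queue [15, 16, 18, 13, 1, 3, 10, 4]
Visit 15 → queue [16, 18, 13, 1, 3, 10, 4]
Visit 16 → queue [18, 13, 1, 3, 10, 4]
Visit 18 → queue [13, 1, 3, 10, 4]
Visit 13 → queue [1, 3, 10, 4]
Visit 1 → queue [3, 10, 4]
Visit 3 → queue [10, 4]
Visit 10 → queue [4]
Visit 4 → queue []

Visit order: 2, 5, 6, 8, 9, 11, 12, 14, 17, 7, 15, 16, 18, 13, 1, 3, 10, 4

1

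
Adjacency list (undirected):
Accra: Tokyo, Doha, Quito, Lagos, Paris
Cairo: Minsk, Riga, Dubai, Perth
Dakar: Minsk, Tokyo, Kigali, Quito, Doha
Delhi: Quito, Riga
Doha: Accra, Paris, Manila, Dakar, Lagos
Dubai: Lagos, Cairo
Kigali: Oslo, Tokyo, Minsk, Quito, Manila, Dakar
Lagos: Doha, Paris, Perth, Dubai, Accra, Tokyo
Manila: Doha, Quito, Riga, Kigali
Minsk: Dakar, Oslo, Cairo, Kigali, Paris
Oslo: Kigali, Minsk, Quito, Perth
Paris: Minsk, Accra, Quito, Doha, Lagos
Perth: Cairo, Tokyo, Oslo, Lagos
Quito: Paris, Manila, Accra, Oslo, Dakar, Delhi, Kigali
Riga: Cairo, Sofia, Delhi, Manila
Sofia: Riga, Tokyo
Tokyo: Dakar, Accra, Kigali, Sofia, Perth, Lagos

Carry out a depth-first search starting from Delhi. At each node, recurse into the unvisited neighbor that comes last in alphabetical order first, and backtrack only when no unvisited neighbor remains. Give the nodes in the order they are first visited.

Delhi, Riga, Sofia, Tokyo, Perth, Oslo, Quito, Paris, Minsk, Kigali, Manila, Doha, Lagos, Dubai, Cairo, Accra, Dakar

Visit Delhi
Delhi → Riga
Riga → Sofia
Sofia → Tokyo
Tokyo → Perth
Perth → Oslo
Oslo → Quito
Quito → Paris
Paris → Minsk
Minsk → Kigali
Kigali → Manila
Manila → Doha
Doha → Lagos
Lagos → Dubai
Dubai → Cairo
Lagos → Accra
Doha → Dakar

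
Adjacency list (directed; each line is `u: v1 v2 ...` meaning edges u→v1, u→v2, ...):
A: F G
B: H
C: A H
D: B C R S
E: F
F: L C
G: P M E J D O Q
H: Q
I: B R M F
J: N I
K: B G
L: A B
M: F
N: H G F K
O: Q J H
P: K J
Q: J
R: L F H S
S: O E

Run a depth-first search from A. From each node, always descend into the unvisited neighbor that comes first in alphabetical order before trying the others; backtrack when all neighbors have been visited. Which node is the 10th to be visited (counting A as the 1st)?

R

Visit A
A → F
F → C
C → H
H → Q
Q → J
J → I
I → B
I → M
I → R
R → L
R → S
S → E
S → O
J → N
N → G
G → D
G → P
P → K

Visit order: A, F, C, H, Q, J, I, B, M, R, L, S, E, O, N, G, D, P, K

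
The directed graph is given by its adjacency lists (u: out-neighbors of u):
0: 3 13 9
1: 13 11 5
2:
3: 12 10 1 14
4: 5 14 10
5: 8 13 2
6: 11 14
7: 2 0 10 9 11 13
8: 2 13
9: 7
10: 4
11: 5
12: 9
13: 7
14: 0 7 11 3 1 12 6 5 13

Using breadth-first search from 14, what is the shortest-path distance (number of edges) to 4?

Level 0: 14
Level 1: 0, 1, 3, 5, 6, 7, 11, 12, 13
Level 2: 2, 8, 9, 10
Level 3: 4
4 first appears at level 3.

3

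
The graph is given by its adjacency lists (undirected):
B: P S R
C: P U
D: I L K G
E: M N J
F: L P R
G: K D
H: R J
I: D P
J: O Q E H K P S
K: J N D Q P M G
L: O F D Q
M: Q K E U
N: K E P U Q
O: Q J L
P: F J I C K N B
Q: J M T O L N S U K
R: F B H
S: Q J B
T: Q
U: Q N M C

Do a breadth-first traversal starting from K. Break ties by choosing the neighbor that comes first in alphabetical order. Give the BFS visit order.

Visit K; enqueue D, G, J, M, N, P, Q → queue [D, G, J, M, N, P, Q]
Visit D; enqueue I, L → queue [G, J, M, N, P, Q, I, L]
Visit G → queue [J, M, N, P, Q, I, L]
Visit J; enqueue E, H, O, S → queue [M, N, P, Q, I, L, E, H, O, S]
Visit M; enqueue U → queue [N, P, Q, I, L, E, H, O, S, U]
Visit N → queue [P, Q, I, L, E, H, O, S, U]
Visit P; enqueue B, C, F → queue [Q, I, L, E, H, O, S, U, B, C, F]
Visit Q; enqueue T → queue [I, L, E, H, O, S, U, B, C, F, T]
Visit I → queue [L, E, H, O, S, U, B, C, F, T]
Visit L → queue [E, H, O, S, U, B, C, F, T]
Visit E → queue [H, O, S, U, B, C, F, T]
Visit H; enqueue R → queue [O, S, U, B, C, F, T, R]
Visit O → queue [S, U, B, C, F, T, R]
Visit S → queue [U, B, C, F, T, R]
Visit U → queue [B, C, F, T, R]
Visit B → queue [C, F, T, R]
Visit C → queue [F, T, R]
Visit F → queue [T, R]
Visit T → queue [R]
Visit R → queue []

K D G J M N P Q I L E H O S U B C F T R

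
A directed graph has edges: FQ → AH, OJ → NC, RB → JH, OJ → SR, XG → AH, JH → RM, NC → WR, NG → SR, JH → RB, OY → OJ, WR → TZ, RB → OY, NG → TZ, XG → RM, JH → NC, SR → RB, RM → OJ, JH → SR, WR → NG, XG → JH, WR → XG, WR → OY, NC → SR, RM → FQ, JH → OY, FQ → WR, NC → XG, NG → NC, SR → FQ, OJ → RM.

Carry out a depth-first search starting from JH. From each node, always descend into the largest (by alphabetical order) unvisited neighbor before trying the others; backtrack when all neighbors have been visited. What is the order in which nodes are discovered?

Visit JH
JH → SR
SR → RB
RB → OY
OY → OJ
OJ → RM
RM → FQ
FQ → WR
WR → XG
XG → AH
WR → TZ
WR → NG
NG → NC

JH, SR, RB, OY, OJ, RM, FQ, WR, XG, AH, TZ, NG, NC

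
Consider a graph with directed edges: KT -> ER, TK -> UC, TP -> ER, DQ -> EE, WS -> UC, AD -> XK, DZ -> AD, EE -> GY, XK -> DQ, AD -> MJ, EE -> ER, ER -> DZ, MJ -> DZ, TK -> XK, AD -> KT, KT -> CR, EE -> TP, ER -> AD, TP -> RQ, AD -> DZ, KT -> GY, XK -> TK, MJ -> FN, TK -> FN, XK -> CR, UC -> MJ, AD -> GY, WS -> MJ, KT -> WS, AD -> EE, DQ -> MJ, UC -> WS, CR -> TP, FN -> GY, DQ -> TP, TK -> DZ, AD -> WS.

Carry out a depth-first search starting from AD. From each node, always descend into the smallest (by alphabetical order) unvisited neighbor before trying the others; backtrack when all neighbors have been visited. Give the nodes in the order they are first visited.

AD -> DZ -> EE -> ER -> GY -> TP -> RQ -> KT -> CR -> WS -> MJ -> FN -> UC -> XK -> DQ -> TK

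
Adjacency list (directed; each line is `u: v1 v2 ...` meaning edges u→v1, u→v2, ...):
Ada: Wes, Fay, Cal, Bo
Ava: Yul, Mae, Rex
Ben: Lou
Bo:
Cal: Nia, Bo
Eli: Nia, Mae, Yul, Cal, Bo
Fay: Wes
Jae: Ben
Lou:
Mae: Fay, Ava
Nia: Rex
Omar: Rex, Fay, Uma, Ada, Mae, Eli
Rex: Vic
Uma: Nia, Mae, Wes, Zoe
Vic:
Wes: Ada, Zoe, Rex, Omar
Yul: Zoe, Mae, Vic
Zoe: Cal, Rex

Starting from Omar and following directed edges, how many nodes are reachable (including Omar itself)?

BFS from Omar visits: Omar, Rex, Fay, Uma, Ada, Mae, Eli, Vic, Wes, Nia, Zoe, Cal, Bo, Ava, Yul
Reachable nodes: 15 of 18 total.

15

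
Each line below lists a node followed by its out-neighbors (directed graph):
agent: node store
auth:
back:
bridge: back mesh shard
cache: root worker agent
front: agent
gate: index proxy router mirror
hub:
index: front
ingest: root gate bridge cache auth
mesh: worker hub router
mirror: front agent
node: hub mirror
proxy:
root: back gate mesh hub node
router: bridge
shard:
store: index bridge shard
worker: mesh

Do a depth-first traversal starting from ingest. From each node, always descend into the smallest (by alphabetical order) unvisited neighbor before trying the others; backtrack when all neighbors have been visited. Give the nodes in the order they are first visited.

Visit ingest
ingest → auth
ingest → bridge
bridge → back
bridge → mesh
mesh → hub
mesh → router
mesh → worker
bridge → shard
ingest → cache
cache → agent
agent → node
node → mirror
mirror → front
agent → store
store → index
cache → root
root → gate
gate → proxy

ingest, auth, bridge, back, mesh, hub, router, worker, shard, cache, agent, node, mirror, front, store, index, root, gate, proxy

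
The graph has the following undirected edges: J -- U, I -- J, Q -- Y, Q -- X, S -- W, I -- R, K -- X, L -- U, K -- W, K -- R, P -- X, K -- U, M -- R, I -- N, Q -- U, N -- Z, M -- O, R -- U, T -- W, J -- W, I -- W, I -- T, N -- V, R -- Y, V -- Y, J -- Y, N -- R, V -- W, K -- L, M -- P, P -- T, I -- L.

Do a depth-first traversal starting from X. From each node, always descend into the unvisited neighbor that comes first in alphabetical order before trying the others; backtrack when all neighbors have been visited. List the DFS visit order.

Visit X
X → K
K → L
L → I
I → J
J → U
U → Q
Q → Y
Y → R
R → M
M → O
M → P
P → T
T → W
W → S
W → V
V → N
N → Z

X, K, L, I, J, U, Q, Y, R, M, O, P, T, W, S, V, N, Z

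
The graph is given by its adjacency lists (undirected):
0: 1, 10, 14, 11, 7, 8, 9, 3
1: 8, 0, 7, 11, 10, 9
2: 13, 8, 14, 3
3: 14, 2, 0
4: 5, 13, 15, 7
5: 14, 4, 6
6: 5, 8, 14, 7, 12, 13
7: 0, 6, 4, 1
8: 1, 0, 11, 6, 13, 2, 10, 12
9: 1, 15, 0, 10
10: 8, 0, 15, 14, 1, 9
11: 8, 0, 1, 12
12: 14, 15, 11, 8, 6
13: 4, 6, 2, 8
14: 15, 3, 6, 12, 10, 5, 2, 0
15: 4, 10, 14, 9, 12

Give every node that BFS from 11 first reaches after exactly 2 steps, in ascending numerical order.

2, 3, 6, 7, 9, 10, 13, 14, 15

Level 0: 11
Level 1: 0, 1, 8, 12
Level 2: 2, 3, 6, 7, 9, 10, 13, 14, 15
Level 3: 4, 5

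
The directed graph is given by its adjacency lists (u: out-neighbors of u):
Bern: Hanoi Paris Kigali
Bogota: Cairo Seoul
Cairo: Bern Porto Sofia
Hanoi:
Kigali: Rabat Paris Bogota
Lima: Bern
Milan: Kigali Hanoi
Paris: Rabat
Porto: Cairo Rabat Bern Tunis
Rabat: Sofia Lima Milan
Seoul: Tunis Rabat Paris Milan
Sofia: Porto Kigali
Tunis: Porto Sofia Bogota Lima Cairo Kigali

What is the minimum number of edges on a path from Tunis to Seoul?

Level 0: Tunis
Level 1: Bogota, Cairo, Kigali, Lima, Porto, Sofia
Level 2: Bern, Paris, Rabat, Seoul
Level 3: Hanoi, Milan
Seoul first appears at level 2.

2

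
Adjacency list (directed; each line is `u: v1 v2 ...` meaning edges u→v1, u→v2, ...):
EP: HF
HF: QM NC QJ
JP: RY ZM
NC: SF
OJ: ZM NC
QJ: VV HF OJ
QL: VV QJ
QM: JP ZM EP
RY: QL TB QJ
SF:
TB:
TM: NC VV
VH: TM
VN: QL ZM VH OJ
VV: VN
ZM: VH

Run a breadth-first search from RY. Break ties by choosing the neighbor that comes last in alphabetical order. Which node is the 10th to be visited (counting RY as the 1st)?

Visit RY; enqueue TB, QL, QJ → queue [TB, QL, QJ]
Visit TB → queue [QL, QJ]
Visit QL; enqueue VV → queue [QJ, VV]
Visit QJ; enqueue OJ, HF → queue [VV, OJ, HF]
Visit VV; enqueue VN → queue [OJ, HF, VN]
Visit OJ; enqueue ZM, NC → queue [HF, VN, ZM, NC]
Visit HF; enqueue QM → queue [VN, ZM, NC, QM]
Visit VN; enqueue VH → queue [ZM, NC, QM, VH]
Visit ZM → queue [NC, QM, VH]
Visit NC; enqueue SF → queue [QM, VH, SF]
Visit QM; enqueue JP, EP → queue [VH, SF, JP, EP]
Visit VH; enqueue TM → queue [SF, JP, EP, TM]
Visit SF → queue [JP, EP, TM]
Visit JP → queue [EP, TM]
Visit EP → queue [TM]
Visit TM → queue []

Visit order: RY, TB, QL, QJ, VV, OJ, HF, VN, ZM, NC, QM, VH, SF, JP, EP, TM

NC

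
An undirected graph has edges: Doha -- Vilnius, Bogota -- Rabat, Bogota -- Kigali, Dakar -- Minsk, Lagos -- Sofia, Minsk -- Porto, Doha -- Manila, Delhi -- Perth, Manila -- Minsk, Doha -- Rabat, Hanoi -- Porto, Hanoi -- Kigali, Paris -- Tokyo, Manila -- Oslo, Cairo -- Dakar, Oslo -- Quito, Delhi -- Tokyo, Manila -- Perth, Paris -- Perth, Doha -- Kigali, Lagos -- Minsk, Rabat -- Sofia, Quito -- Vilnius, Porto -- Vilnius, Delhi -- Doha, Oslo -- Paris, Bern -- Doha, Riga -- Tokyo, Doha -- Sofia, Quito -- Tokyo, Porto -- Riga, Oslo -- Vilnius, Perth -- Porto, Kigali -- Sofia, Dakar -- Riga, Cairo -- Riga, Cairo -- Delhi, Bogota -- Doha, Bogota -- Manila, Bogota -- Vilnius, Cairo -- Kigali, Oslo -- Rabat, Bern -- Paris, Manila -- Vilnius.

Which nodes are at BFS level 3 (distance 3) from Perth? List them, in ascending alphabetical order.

Level 0: Perth
Level 1: Delhi, Manila, Paris, Porto
Level 2: Bern, Bogota, Cairo, Doha, Hanoi, Minsk, Oslo, Riga, Tokyo, Vilnius
Level 3: Dakar, Kigali, Lagos, Quito, Rabat, Sofia

Dakar, Kigali, Lagos, Quito, Rabat, Sofia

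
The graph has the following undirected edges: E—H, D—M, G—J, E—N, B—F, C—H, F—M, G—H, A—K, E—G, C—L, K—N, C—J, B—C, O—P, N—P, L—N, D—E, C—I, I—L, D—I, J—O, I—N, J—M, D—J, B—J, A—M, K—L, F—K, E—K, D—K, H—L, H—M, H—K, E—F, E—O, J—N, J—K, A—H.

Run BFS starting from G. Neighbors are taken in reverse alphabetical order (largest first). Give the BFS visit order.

Visit G; enqueue J, H, E → queue [J, H, E]
Visit J; enqueue O, N, M, K, D, C, B → queue [H, E, O, N, M, K, D, C, B]
Visit H; enqueue L, A → queue [E, O, N, M, K, D, C, B, L, A]
Visit E; enqueue F → queue [O, N, M, K, D, C, B, L, A, F]
Visit O; enqueue P → queue [N, M, K, D, C, B, L, A, F, P]
Visit N; enqueue I → queue [M, K, D, C, B, L, A, F, P, I]
Visit M → queue [K, D, C, B, L, A, F, P, I]
Visit K → queue [D, C, B, L, A, F, P, I]
Visit D → queue [C, B, L, A, F, P, I]
Visit C → queue [B, L, A, F, P, I]
Visit B → queue [L, A, F, P, I]
Visit L → queue [A, F, P, I]
Visit A → queue [F, P, I]
Visit F → queue [P, I]
Visit P → queue [I]
Visit I → queue []

G J H E O N M K D C B L A F P I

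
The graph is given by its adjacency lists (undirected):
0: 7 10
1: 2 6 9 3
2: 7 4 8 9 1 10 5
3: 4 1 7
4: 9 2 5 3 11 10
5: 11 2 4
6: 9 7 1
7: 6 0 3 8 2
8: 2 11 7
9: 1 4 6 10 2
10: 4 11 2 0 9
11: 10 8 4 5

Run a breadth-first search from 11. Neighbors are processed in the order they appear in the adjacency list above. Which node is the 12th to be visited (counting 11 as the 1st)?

6

Visit 11; enqueue 10, 8, 4, 5 → queue [10, 8, 4, 5]
Visit 10; enqueue 2, 0, 9 → queue [8, 4, 5, 2, 0, 9]
Visit 8; enqueue 7 → queue [4, 5, 2, 0, 9, 7]
Visit 4; enqueue 3 → queue [5, 2, 0, 9, 7, 3]
Visit 5 → queue [2, 0, 9, 7, 3]
Visit 2; enqueue 1 → queue [0, 9, 7, 3, 1]
Visit 0 → queue [9, 7, 3, 1]
Visit 9; enqueue 6 → queue [7, 3, 1, 6]
Visit 7 → queue [3, 1, 6]
Visit 3 → queue [1, 6]
Visit 1 → queue [6]
Visit 6 → queue []

Visit order: 11, 10, 8, 4, 5, 2, 0, 9, 7, 3, 1, 6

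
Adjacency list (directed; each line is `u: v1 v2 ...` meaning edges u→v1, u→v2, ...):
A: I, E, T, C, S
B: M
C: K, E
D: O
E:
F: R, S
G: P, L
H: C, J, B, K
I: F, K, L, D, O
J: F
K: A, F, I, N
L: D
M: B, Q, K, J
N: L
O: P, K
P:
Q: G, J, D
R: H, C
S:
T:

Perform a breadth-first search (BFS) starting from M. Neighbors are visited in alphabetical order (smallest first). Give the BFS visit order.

M -> B -> J -> K -> Q -> F -> A -> I -> N -> D -> G -> R -> S -> C -> E -> T -> L -> O -> P -> H

Visit M; enqueue B, J, K, Q → queue [B, J, K, Q]
Visit B → queue [J, K, Q]
Visit J; enqueue F → queue [K, Q, F]
Visit K; enqueue A, I, N → queue [Q, F, A, I, N]
Visit Q; enqueue D, G → queue [F, A, I, N, D, G]
Visit F; enqueue R, S → queue [A, I, N, D, G, R, S]
Visit A; enqueue C, E, T → queue [I, N, D, G, R, S, C, E, T]
Visit I; enqueue L, O → queue [N, D, G, R, S, C, E, T, L, O]
Visit N → queue [D, G, R, S, C, E, T, L, O]
Visit D → queue [G, R, S, C, E, T, L, O]
Visit G; enqueue P → queue [R, S, C, E, T, L, O, P]
Visit R; enqueue H → queue [S, C, E, T, L, O, P, H]
Visit S → queue [C, E, T, L, O, P, H]
Visit C → queue [E, T, L, O, P, H]
Visit E → queue [T, L, O, P, H]
Visit T → queue [L, O, P, H]
Visit L → queue [O, P, H]
Visit O → queue [P, H]
Visit P → queue [H]
Visit H → queue []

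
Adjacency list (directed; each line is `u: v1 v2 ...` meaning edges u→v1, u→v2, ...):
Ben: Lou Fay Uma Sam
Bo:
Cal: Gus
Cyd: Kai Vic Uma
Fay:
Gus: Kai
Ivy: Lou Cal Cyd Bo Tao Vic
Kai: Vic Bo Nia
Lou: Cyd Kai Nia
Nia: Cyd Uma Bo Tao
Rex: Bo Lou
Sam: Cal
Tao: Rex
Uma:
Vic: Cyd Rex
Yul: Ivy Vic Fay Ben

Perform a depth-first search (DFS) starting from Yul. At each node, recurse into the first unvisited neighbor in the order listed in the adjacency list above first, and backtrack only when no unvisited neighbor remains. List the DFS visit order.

Visit Yul
Yul → Ivy
Ivy → Lou
Lou → Cyd
Cyd → Kai
Kai → Vic
Vic → Rex
Rex → Bo
Kai → Nia
Nia → Uma
Nia → Tao
Ivy → Cal
Cal → Gus
Yul → Fay
Yul → Ben
Ben → Sam

Yul, Ivy, Lou, Cyd, Kai, Vic, Rex, Bo, Nia, Uma, Tao, Cal, Gus, Fay, Ben, Sam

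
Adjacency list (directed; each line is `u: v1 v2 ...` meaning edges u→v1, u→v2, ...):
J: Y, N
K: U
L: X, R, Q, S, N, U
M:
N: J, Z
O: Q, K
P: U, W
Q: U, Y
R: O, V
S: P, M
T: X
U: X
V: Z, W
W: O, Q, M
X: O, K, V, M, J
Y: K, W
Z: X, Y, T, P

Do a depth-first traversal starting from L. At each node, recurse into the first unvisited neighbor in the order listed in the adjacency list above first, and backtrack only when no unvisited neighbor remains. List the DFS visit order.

Visit L
L → X
X → O
O → Q
Q → U
Q → Y
Y → K
Y → W
W → M
X → V
V → Z
Z → T
Z → P
X → J
J → N
L → R
L → S

L, X, O, Q, U, Y, K, W, M, V, Z, T, P, J, N, R, S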